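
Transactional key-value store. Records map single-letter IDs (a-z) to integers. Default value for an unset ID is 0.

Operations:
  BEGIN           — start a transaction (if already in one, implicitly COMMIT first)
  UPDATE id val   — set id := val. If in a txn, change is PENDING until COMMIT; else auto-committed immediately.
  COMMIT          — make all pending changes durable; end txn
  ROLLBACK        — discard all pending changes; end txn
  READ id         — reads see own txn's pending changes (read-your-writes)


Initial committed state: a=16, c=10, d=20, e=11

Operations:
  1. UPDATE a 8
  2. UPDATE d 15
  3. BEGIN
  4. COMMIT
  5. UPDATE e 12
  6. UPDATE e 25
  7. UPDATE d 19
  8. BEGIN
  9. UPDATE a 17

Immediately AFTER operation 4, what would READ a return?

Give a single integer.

Answer: 8

Derivation:
Initial committed: {a=16, c=10, d=20, e=11}
Op 1: UPDATE a=8 (auto-commit; committed a=8)
Op 2: UPDATE d=15 (auto-commit; committed d=15)
Op 3: BEGIN: in_txn=True, pending={}
Op 4: COMMIT: merged [] into committed; committed now {a=8, c=10, d=15, e=11}
After op 4: visible(a) = 8 (pending={}, committed={a=8, c=10, d=15, e=11})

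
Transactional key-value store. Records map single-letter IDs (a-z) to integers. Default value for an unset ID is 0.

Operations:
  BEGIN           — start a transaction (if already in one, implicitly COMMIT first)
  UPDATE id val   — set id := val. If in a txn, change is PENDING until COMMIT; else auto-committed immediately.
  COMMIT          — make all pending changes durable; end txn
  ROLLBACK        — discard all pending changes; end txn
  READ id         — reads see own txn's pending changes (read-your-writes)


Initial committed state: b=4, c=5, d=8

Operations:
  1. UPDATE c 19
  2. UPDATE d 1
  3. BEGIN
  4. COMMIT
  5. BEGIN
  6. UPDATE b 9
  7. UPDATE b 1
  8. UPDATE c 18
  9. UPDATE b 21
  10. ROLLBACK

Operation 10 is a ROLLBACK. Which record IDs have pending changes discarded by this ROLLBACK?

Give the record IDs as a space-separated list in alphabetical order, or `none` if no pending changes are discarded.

Answer: b c

Derivation:
Initial committed: {b=4, c=5, d=8}
Op 1: UPDATE c=19 (auto-commit; committed c=19)
Op 2: UPDATE d=1 (auto-commit; committed d=1)
Op 3: BEGIN: in_txn=True, pending={}
Op 4: COMMIT: merged [] into committed; committed now {b=4, c=19, d=1}
Op 5: BEGIN: in_txn=True, pending={}
Op 6: UPDATE b=9 (pending; pending now {b=9})
Op 7: UPDATE b=1 (pending; pending now {b=1})
Op 8: UPDATE c=18 (pending; pending now {b=1, c=18})
Op 9: UPDATE b=21 (pending; pending now {b=21, c=18})
Op 10: ROLLBACK: discarded pending ['b', 'c']; in_txn=False
ROLLBACK at op 10 discards: ['b', 'c']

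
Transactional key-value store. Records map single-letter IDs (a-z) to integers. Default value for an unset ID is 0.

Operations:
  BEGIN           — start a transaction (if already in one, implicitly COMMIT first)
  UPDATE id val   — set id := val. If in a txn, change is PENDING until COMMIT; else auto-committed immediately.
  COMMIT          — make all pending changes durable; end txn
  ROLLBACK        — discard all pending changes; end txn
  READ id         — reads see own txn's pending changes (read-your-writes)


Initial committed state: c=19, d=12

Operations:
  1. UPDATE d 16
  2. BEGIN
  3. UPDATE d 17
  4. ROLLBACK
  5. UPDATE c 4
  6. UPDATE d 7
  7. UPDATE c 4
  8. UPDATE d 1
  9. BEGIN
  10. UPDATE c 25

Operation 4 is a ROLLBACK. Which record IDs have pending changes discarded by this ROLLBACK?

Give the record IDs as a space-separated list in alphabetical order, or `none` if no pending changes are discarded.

Initial committed: {c=19, d=12}
Op 1: UPDATE d=16 (auto-commit; committed d=16)
Op 2: BEGIN: in_txn=True, pending={}
Op 3: UPDATE d=17 (pending; pending now {d=17})
Op 4: ROLLBACK: discarded pending ['d']; in_txn=False
Op 5: UPDATE c=4 (auto-commit; committed c=4)
Op 6: UPDATE d=7 (auto-commit; committed d=7)
Op 7: UPDATE c=4 (auto-commit; committed c=4)
Op 8: UPDATE d=1 (auto-commit; committed d=1)
Op 9: BEGIN: in_txn=True, pending={}
Op 10: UPDATE c=25 (pending; pending now {c=25})
ROLLBACK at op 4 discards: ['d']

Answer: d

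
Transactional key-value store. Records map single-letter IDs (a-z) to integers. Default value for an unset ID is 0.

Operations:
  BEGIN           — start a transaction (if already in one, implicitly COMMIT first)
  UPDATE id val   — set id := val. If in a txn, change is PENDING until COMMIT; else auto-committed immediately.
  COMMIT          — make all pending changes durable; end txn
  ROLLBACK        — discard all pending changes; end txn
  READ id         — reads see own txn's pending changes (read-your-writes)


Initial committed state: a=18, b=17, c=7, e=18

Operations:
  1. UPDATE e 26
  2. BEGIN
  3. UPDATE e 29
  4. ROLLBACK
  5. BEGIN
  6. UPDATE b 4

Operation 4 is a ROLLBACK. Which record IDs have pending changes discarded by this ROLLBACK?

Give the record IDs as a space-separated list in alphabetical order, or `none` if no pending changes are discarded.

Initial committed: {a=18, b=17, c=7, e=18}
Op 1: UPDATE e=26 (auto-commit; committed e=26)
Op 2: BEGIN: in_txn=True, pending={}
Op 3: UPDATE e=29 (pending; pending now {e=29})
Op 4: ROLLBACK: discarded pending ['e']; in_txn=False
Op 5: BEGIN: in_txn=True, pending={}
Op 6: UPDATE b=4 (pending; pending now {b=4})
ROLLBACK at op 4 discards: ['e']

Answer: e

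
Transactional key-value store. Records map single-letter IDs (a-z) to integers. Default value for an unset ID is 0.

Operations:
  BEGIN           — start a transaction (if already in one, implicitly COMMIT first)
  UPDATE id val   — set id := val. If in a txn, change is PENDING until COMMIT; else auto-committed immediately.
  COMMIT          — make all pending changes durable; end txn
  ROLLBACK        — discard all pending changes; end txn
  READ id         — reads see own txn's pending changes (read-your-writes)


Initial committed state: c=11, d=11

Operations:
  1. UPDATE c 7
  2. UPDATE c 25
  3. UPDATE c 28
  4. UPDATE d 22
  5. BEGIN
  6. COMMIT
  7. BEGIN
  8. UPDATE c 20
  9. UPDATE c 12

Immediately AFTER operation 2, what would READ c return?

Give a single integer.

Initial committed: {c=11, d=11}
Op 1: UPDATE c=7 (auto-commit; committed c=7)
Op 2: UPDATE c=25 (auto-commit; committed c=25)
After op 2: visible(c) = 25 (pending={}, committed={c=25, d=11})

Answer: 25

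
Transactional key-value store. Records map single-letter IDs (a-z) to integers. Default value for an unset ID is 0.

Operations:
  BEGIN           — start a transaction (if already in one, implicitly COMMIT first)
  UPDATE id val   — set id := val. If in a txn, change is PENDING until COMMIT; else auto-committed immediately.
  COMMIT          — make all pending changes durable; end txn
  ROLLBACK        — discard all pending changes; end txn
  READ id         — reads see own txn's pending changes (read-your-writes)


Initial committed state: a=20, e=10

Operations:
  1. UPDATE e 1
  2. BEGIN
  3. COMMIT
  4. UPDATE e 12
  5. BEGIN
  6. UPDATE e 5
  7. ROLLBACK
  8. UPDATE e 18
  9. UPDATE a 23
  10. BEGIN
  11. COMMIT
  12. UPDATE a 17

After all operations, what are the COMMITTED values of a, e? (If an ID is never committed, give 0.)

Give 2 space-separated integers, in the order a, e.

Initial committed: {a=20, e=10}
Op 1: UPDATE e=1 (auto-commit; committed e=1)
Op 2: BEGIN: in_txn=True, pending={}
Op 3: COMMIT: merged [] into committed; committed now {a=20, e=1}
Op 4: UPDATE e=12 (auto-commit; committed e=12)
Op 5: BEGIN: in_txn=True, pending={}
Op 6: UPDATE e=5 (pending; pending now {e=5})
Op 7: ROLLBACK: discarded pending ['e']; in_txn=False
Op 8: UPDATE e=18 (auto-commit; committed e=18)
Op 9: UPDATE a=23 (auto-commit; committed a=23)
Op 10: BEGIN: in_txn=True, pending={}
Op 11: COMMIT: merged [] into committed; committed now {a=23, e=18}
Op 12: UPDATE a=17 (auto-commit; committed a=17)
Final committed: {a=17, e=18}

Answer: 17 18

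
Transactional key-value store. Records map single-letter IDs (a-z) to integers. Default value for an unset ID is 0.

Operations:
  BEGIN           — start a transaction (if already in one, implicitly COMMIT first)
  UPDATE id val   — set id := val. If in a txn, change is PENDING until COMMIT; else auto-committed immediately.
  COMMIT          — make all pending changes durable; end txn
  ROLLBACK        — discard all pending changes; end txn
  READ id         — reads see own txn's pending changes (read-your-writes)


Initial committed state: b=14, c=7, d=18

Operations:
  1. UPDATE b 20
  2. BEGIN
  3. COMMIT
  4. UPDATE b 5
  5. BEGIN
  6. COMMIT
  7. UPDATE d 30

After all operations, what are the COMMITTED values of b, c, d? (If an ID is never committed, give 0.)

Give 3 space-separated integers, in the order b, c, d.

Answer: 5 7 30

Derivation:
Initial committed: {b=14, c=7, d=18}
Op 1: UPDATE b=20 (auto-commit; committed b=20)
Op 2: BEGIN: in_txn=True, pending={}
Op 3: COMMIT: merged [] into committed; committed now {b=20, c=7, d=18}
Op 4: UPDATE b=5 (auto-commit; committed b=5)
Op 5: BEGIN: in_txn=True, pending={}
Op 6: COMMIT: merged [] into committed; committed now {b=5, c=7, d=18}
Op 7: UPDATE d=30 (auto-commit; committed d=30)
Final committed: {b=5, c=7, d=30}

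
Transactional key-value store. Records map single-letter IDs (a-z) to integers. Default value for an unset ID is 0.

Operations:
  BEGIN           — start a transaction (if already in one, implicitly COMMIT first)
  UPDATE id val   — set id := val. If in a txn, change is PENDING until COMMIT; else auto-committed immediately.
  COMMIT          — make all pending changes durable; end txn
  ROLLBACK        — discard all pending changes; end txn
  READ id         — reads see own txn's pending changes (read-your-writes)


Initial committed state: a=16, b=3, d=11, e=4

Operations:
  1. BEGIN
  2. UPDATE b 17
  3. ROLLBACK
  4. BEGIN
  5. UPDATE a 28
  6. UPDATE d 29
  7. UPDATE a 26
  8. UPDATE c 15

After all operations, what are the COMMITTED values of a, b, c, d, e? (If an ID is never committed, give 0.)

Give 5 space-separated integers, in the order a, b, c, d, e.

Answer: 16 3 0 11 4

Derivation:
Initial committed: {a=16, b=3, d=11, e=4}
Op 1: BEGIN: in_txn=True, pending={}
Op 2: UPDATE b=17 (pending; pending now {b=17})
Op 3: ROLLBACK: discarded pending ['b']; in_txn=False
Op 4: BEGIN: in_txn=True, pending={}
Op 5: UPDATE a=28 (pending; pending now {a=28})
Op 6: UPDATE d=29 (pending; pending now {a=28, d=29})
Op 7: UPDATE a=26 (pending; pending now {a=26, d=29})
Op 8: UPDATE c=15 (pending; pending now {a=26, c=15, d=29})
Final committed: {a=16, b=3, d=11, e=4}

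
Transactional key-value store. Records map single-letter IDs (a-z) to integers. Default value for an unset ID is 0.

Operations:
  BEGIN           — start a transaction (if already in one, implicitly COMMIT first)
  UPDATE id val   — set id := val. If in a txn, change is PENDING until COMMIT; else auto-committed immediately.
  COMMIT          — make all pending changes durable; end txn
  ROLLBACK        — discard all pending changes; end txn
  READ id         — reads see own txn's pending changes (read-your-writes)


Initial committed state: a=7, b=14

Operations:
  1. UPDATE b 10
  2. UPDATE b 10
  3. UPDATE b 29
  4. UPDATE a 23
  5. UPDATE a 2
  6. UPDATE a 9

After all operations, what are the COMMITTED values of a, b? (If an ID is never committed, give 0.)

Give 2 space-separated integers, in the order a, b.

Initial committed: {a=7, b=14}
Op 1: UPDATE b=10 (auto-commit; committed b=10)
Op 2: UPDATE b=10 (auto-commit; committed b=10)
Op 3: UPDATE b=29 (auto-commit; committed b=29)
Op 4: UPDATE a=23 (auto-commit; committed a=23)
Op 5: UPDATE a=2 (auto-commit; committed a=2)
Op 6: UPDATE a=9 (auto-commit; committed a=9)
Final committed: {a=9, b=29}

Answer: 9 29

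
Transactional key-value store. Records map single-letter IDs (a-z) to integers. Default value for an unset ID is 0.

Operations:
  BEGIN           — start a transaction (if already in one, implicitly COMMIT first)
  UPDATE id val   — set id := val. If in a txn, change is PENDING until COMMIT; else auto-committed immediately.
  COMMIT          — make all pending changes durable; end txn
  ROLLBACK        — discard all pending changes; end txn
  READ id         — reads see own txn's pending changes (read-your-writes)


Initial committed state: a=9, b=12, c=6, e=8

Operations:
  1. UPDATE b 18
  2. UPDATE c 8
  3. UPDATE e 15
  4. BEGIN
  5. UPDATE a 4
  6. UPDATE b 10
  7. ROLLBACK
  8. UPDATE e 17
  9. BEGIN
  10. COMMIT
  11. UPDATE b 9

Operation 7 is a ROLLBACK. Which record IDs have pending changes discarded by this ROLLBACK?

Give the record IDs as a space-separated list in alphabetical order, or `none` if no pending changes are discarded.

Initial committed: {a=9, b=12, c=6, e=8}
Op 1: UPDATE b=18 (auto-commit; committed b=18)
Op 2: UPDATE c=8 (auto-commit; committed c=8)
Op 3: UPDATE e=15 (auto-commit; committed e=15)
Op 4: BEGIN: in_txn=True, pending={}
Op 5: UPDATE a=4 (pending; pending now {a=4})
Op 6: UPDATE b=10 (pending; pending now {a=4, b=10})
Op 7: ROLLBACK: discarded pending ['a', 'b']; in_txn=False
Op 8: UPDATE e=17 (auto-commit; committed e=17)
Op 9: BEGIN: in_txn=True, pending={}
Op 10: COMMIT: merged [] into committed; committed now {a=9, b=18, c=8, e=17}
Op 11: UPDATE b=9 (auto-commit; committed b=9)
ROLLBACK at op 7 discards: ['a', 'b']

Answer: a b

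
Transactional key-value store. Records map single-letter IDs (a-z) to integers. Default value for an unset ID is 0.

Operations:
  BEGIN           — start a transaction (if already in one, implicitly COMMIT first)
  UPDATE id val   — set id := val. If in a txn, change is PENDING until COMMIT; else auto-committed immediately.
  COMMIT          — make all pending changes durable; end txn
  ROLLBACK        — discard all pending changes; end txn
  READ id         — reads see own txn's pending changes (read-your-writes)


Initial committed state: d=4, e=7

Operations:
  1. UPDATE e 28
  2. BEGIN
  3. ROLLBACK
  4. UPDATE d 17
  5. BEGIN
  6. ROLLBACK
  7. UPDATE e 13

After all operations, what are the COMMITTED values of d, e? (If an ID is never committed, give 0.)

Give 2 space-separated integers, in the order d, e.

Answer: 17 13

Derivation:
Initial committed: {d=4, e=7}
Op 1: UPDATE e=28 (auto-commit; committed e=28)
Op 2: BEGIN: in_txn=True, pending={}
Op 3: ROLLBACK: discarded pending []; in_txn=False
Op 4: UPDATE d=17 (auto-commit; committed d=17)
Op 5: BEGIN: in_txn=True, pending={}
Op 6: ROLLBACK: discarded pending []; in_txn=False
Op 7: UPDATE e=13 (auto-commit; committed e=13)
Final committed: {d=17, e=13}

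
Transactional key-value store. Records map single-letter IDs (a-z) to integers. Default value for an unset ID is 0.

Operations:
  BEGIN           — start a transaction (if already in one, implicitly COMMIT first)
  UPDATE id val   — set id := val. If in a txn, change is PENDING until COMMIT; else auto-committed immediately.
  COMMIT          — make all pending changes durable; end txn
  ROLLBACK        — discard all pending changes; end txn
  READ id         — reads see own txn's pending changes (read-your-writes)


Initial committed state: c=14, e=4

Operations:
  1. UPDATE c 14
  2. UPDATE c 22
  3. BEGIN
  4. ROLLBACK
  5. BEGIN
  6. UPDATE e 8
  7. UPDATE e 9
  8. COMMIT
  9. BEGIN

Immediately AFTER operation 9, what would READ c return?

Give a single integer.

Initial committed: {c=14, e=4}
Op 1: UPDATE c=14 (auto-commit; committed c=14)
Op 2: UPDATE c=22 (auto-commit; committed c=22)
Op 3: BEGIN: in_txn=True, pending={}
Op 4: ROLLBACK: discarded pending []; in_txn=False
Op 5: BEGIN: in_txn=True, pending={}
Op 6: UPDATE e=8 (pending; pending now {e=8})
Op 7: UPDATE e=9 (pending; pending now {e=9})
Op 8: COMMIT: merged ['e'] into committed; committed now {c=22, e=9}
Op 9: BEGIN: in_txn=True, pending={}
After op 9: visible(c) = 22 (pending={}, committed={c=22, e=9})

Answer: 22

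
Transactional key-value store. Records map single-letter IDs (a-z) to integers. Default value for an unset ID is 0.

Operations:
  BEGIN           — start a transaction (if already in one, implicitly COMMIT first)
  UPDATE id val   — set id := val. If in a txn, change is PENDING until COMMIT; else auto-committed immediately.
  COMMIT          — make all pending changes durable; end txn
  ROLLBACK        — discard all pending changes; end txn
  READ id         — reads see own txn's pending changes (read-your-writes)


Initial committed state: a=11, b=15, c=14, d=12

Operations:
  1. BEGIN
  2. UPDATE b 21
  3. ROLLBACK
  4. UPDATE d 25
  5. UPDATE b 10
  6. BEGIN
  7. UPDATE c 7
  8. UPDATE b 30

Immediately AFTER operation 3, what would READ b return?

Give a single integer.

Answer: 15

Derivation:
Initial committed: {a=11, b=15, c=14, d=12}
Op 1: BEGIN: in_txn=True, pending={}
Op 2: UPDATE b=21 (pending; pending now {b=21})
Op 3: ROLLBACK: discarded pending ['b']; in_txn=False
After op 3: visible(b) = 15 (pending={}, committed={a=11, b=15, c=14, d=12})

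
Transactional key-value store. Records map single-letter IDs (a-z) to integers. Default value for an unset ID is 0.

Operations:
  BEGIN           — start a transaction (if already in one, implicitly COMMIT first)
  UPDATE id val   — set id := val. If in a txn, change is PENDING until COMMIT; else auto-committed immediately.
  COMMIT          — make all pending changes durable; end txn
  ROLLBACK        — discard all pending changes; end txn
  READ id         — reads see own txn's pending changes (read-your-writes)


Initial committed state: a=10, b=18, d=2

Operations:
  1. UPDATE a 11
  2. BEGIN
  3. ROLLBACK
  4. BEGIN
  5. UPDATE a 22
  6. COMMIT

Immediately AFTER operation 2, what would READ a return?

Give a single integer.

Answer: 11

Derivation:
Initial committed: {a=10, b=18, d=2}
Op 1: UPDATE a=11 (auto-commit; committed a=11)
Op 2: BEGIN: in_txn=True, pending={}
After op 2: visible(a) = 11 (pending={}, committed={a=11, b=18, d=2})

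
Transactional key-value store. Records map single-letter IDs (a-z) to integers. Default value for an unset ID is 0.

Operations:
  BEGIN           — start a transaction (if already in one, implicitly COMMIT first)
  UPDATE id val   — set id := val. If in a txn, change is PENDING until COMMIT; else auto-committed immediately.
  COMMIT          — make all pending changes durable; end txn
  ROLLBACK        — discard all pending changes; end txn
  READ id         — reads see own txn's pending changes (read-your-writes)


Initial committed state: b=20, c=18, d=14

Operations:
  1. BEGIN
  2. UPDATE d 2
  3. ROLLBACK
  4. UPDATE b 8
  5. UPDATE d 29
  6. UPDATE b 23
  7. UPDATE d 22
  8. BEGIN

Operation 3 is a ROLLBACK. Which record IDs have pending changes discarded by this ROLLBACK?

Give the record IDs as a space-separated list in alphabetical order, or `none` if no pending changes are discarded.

Initial committed: {b=20, c=18, d=14}
Op 1: BEGIN: in_txn=True, pending={}
Op 2: UPDATE d=2 (pending; pending now {d=2})
Op 3: ROLLBACK: discarded pending ['d']; in_txn=False
Op 4: UPDATE b=8 (auto-commit; committed b=8)
Op 5: UPDATE d=29 (auto-commit; committed d=29)
Op 6: UPDATE b=23 (auto-commit; committed b=23)
Op 7: UPDATE d=22 (auto-commit; committed d=22)
Op 8: BEGIN: in_txn=True, pending={}
ROLLBACK at op 3 discards: ['d']

Answer: d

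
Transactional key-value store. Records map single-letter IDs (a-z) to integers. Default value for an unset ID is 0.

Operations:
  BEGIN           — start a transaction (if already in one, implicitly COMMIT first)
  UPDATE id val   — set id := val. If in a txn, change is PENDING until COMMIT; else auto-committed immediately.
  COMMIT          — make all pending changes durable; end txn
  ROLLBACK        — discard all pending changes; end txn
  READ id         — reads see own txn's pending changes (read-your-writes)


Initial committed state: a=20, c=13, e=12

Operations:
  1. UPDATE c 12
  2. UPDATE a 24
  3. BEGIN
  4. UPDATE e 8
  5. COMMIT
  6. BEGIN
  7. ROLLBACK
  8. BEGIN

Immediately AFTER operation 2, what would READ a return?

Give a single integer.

Initial committed: {a=20, c=13, e=12}
Op 1: UPDATE c=12 (auto-commit; committed c=12)
Op 2: UPDATE a=24 (auto-commit; committed a=24)
After op 2: visible(a) = 24 (pending={}, committed={a=24, c=12, e=12})

Answer: 24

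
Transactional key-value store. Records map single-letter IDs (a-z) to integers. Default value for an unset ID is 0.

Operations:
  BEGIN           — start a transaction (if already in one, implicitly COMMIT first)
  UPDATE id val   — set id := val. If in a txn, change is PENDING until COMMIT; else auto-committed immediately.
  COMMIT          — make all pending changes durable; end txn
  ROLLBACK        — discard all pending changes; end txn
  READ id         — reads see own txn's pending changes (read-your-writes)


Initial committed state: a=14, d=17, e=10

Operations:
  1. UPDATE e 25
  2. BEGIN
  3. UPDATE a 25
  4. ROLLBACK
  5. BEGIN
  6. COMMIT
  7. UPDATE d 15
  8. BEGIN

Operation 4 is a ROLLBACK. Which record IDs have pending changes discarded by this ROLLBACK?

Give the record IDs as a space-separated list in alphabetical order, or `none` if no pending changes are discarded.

Answer: a

Derivation:
Initial committed: {a=14, d=17, e=10}
Op 1: UPDATE e=25 (auto-commit; committed e=25)
Op 2: BEGIN: in_txn=True, pending={}
Op 3: UPDATE a=25 (pending; pending now {a=25})
Op 4: ROLLBACK: discarded pending ['a']; in_txn=False
Op 5: BEGIN: in_txn=True, pending={}
Op 6: COMMIT: merged [] into committed; committed now {a=14, d=17, e=25}
Op 7: UPDATE d=15 (auto-commit; committed d=15)
Op 8: BEGIN: in_txn=True, pending={}
ROLLBACK at op 4 discards: ['a']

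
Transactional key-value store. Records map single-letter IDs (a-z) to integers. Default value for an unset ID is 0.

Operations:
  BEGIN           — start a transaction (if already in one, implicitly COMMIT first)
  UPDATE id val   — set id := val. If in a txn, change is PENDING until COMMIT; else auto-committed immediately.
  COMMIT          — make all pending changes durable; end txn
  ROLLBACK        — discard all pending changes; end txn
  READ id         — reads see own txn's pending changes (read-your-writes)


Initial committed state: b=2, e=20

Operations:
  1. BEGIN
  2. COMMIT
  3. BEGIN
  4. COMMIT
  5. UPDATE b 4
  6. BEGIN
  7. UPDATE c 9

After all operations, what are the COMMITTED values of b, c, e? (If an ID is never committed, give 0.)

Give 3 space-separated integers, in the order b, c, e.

Answer: 4 0 20

Derivation:
Initial committed: {b=2, e=20}
Op 1: BEGIN: in_txn=True, pending={}
Op 2: COMMIT: merged [] into committed; committed now {b=2, e=20}
Op 3: BEGIN: in_txn=True, pending={}
Op 4: COMMIT: merged [] into committed; committed now {b=2, e=20}
Op 5: UPDATE b=4 (auto-commit; committed b=4)
Op 6: BEGIN: in_txn=True, pending={}
Op 7: UPDATE c=9 (pending; pending now {c=9})
Final committed: {b=4, e=20}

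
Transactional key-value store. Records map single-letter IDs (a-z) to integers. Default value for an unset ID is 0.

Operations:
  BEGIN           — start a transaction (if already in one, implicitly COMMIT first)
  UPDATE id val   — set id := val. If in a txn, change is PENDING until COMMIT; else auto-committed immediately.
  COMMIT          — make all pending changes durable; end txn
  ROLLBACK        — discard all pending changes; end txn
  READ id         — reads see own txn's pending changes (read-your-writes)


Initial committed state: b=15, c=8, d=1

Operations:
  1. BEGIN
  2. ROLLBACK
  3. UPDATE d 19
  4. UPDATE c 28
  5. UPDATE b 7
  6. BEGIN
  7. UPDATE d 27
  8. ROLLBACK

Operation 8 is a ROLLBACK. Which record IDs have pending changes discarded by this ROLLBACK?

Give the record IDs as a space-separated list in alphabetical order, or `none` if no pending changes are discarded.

Initial committed: {b=15, c=8, d=1}
Op 1: BEGIN: in_txn=True, pending={}
Op 2: ROLLBACK: discarded pending []; in_txn=False
Op 3: UPDATE d=19 (auto-commit; committed d=19)
Op 4: UPDATE c=28 (auto-commit; committed c=28)
Op 5: UPDATE b=7 (auto-commit; committed b=7)
Op 6: BEGIN: in_txn=True, pending={}
Op 7: UPDATE d=27 (pending; pending now {d=27})
Op 8: ROLLBACK: discarded pending ['d']; in_txn=False
ROLLBACK at op 8 discards: ['d']

Answer: d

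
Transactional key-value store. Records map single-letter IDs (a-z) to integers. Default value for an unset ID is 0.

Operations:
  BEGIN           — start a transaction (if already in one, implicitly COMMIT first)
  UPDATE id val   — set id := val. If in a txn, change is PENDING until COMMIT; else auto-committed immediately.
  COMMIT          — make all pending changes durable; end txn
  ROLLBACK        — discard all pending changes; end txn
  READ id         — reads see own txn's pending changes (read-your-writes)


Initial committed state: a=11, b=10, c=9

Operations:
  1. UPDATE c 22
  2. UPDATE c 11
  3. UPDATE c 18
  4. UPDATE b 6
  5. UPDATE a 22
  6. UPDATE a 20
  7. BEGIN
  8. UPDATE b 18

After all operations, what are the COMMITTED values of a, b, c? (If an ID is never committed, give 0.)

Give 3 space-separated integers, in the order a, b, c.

Initial committed: {a=11, b=10, c=9}
Op 1: UPDATE c=22 (auto-commit; committed c=22)
Op 2: UPDATE c=11 (auto-commit; committed c=11)
Op 3: UPDATE c=18 (auto-commit; committed c=18)
Op 4: UPDATE b=6 (auto-commit; committed b=6)
Op 5: UPDATE a=22 (auto-commit; committed a=22)
Op 6: UPDATE a=20 (auto-commit; committed a=20)
Op 7: BEGIN: in_txn=True, pending={}
Op 8: UPDATE b=18 (pending; pending now {b=18})
Final committed: {a=20, b=6, c=18}

Answer: 20 6 18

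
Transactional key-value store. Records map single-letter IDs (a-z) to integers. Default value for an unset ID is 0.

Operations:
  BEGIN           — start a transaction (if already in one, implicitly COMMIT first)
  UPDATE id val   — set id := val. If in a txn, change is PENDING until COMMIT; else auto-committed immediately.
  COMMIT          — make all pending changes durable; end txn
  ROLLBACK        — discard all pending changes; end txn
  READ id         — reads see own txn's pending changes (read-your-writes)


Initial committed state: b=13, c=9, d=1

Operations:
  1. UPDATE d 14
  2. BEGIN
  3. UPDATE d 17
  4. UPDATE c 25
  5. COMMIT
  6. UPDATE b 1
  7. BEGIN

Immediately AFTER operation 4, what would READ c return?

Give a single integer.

Answer: 25

Derivation:
Initial committed: {b=13, c=9, d=1}
Op 1: UPDATE d=14 (auto-commit; committed d=14)
Op 2: BEGIN: in_txn=True, pending={}
Op 3: UPDATE d=17 (pending; pending now {d=17})
Op 4: UPDATE c=25 (pending; pending now {c=25, d=17})
After op 4: visible(c) = 25 (pending={c=25, d=17}, committed={b=13, c=9, d=14})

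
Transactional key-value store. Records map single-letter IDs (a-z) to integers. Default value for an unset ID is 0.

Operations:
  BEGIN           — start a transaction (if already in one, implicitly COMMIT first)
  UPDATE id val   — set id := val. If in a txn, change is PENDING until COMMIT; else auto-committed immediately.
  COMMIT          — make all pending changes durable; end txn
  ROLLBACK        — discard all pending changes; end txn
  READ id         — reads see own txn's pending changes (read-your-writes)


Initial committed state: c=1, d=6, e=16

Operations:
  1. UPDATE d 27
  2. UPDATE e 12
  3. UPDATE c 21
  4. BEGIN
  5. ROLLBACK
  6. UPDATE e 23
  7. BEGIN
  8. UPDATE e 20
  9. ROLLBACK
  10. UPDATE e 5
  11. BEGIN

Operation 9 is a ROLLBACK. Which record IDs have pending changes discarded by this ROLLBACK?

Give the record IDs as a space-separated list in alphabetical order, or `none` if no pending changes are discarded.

Answer: e

Derivation:
Initial committed: {c=1, d=6, e=16}
Op 1: UPDATE d=27 (auto-commit; committed d=27)
Op 2: UPDATE e=12 (auto-commit; committed e=12)
Op 3: UPDATE c=21 (auto-commit; committed c=21)
Op 4: BEGIN: in_txn=True, pending={}
Op 5: ROLLBACK: discarded pending []; in_txn=False
Op 6: UPDATE e=23 (auto-commit; committed e=23)
Op 7: BEGIN: in_txn=True, pending={}
Op 8: UPDATE e=20 (pending; pending now {e=20})
Op 9: ROLLBACK: discarded pending ['e']; in_txn=False
Op 10: UPDATE e=5 (auto-commit; committed e=5)
Op 11: BEGIN: in_txn=True, pending={}
ROLLBACK at op 9 discards: ['e']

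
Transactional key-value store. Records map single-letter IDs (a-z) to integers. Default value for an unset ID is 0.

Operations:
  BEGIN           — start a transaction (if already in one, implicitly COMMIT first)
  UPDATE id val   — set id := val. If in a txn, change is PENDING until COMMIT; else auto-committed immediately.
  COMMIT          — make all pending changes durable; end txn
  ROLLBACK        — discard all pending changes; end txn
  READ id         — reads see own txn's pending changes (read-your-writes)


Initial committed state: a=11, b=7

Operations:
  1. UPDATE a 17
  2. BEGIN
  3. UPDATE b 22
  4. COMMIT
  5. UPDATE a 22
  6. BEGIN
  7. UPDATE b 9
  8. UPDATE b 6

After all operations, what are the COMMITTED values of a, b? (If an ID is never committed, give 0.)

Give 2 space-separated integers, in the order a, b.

Answer: 22 22

Derivation:
Initial committed: {a=11, b=7}
Op 1: UPDATE a=17 (auto-commit; committed a=17)
Op 2: BEGIN: in_txn=True, pending={}
Op 3: UPDATE b=22 (pending; pending now {b=22})
Op 4: COMMIT: merged ['b'] into committed; committed now {a=17, b=22}
Op 5: UPDATE a=22 (auto-commit; committed a=22)
Op 6: BEGIN: in_txn=True, pending={}
Op 7: UPDATE b=9 (pending; pending now {b=9})
Op 8: UPDATE b=6 (pending; pending now {b=6})
Final committed: {a=22, b=22}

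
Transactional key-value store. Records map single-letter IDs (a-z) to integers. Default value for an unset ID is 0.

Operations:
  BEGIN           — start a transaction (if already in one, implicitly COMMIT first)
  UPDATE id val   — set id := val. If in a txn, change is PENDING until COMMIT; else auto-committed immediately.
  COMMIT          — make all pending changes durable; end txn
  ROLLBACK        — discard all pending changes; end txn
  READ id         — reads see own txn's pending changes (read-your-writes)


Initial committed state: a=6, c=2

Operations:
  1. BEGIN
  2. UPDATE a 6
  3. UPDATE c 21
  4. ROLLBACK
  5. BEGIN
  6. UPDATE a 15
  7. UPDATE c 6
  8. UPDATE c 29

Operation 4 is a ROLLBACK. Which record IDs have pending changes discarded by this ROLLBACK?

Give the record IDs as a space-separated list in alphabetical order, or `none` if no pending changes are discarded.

Initial committed: {a=6, c=2}
Op 1: BEGIN: in_txn=True, pending={}
Op 2: UPDATE a=6 (pending; pending now {a=6})
Op 3: UPDATE c=21 (pending; pending now {a=6, c=21})
Op 4: ROLLBACK: discarded pending ['a', 'c']; in_txn=False
Op 5: BEGIN: in_txn=True, pending={}
Op 6: UPDATE a=15 (pending; pending now {a=15})
Op 7: UPDATE c=6 (pending; pending now {a=15, c=6})
Op 8: UPDATE c=29 (pending; pending now {a=15, c=29})
ROLLBACK at op 4 discards: ['a', 'c']

Answer: a c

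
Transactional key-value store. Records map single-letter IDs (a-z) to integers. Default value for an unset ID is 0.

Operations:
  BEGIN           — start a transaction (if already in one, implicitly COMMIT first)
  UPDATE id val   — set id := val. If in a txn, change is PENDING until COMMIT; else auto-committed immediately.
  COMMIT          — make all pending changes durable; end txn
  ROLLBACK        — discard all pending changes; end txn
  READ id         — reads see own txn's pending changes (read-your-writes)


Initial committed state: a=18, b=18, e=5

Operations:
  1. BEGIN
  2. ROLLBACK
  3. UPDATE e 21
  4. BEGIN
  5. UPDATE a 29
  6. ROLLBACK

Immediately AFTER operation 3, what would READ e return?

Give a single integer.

Initial committed: {a=18, b=18, e=5}
Op 1: BEGIN: in_txn=True, pending={}
Op 2: ROLLBACK: discarded pending []; in_txn=False
Op 3: UPDATE e=21 (auto-commit; committed e=21)
After op 3: visible(e) = 21 (pending={}, committed={a=18, b=18, e=21})

Answer: 21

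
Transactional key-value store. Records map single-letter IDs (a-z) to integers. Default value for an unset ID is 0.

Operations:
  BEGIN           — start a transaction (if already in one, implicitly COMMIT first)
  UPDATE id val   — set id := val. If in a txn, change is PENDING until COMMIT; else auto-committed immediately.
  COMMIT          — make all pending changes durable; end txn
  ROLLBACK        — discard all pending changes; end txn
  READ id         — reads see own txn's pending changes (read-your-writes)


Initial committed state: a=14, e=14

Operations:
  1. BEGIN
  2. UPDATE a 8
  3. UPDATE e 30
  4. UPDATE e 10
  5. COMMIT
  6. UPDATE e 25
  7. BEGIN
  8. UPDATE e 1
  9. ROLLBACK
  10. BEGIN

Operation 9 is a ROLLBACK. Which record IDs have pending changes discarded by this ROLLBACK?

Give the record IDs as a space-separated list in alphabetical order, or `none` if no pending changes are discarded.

Answer: e

Derivation:
Initial committed: {a=14, e=14}
Op 1: BEGIN: in_txn=True, pending={}
Op 2: UPDATE a=8 (pending; pending now {a=8})
Op 3: UPDATE e=30 (pending; pending now {a=8, e=30})
Op 4: UPDATE e=10 (pending; pending now {a=8, e=10})
Op 5: COMMIT: merged ['a', 'e'] into committed; committed now {a=8, e=10}
Op 6: UPDATE e=25 (auto-commit; committed e=25)
Op 7: BEGIN: in_txn=True, pending={}
Op 8: UPDATE e=1 (pending; pending now {e=1})
Op 9: ROLLBACK: discarded pending ['e']; in_txn=False
Op 10: BEGIN: in_txn=True, pending={}
ROLLBACK at op 9 discards: ['e']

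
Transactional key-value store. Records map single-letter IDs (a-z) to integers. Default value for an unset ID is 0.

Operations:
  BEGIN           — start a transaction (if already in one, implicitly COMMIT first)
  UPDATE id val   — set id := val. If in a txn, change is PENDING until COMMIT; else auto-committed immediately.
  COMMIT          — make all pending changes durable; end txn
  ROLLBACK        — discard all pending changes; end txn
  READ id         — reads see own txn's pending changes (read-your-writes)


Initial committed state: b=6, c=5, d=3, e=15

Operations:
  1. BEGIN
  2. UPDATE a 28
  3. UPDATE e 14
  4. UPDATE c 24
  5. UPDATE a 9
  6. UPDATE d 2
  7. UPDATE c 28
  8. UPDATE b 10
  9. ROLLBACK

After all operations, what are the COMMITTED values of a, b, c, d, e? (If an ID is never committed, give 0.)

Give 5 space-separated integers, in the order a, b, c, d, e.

Initial committed: {b=6, c=5, d=3, e=15}
Op 1: BEGIN: in_txn=True, pending={}
Op 2: UPDATE a=28 (pending; pending now {a=28})
Op 3: UPDATE e=14 (pending; pending now {a=28, e=14})
Op 4: UPDATE c=24 (pending; pending now {a=28, c=24, e=14})
Op 5: UPDATE a=9 (pending; pending now {a=9, c=24, e=14})
Op 6: UPDATE d=2 (pending; pending now {a=9, c=24, d=2, e=14})
Op 7: UPDATE c=28 (pending; pending now {a=9, c=28, d=2, e=14})
Op 8: UPDATE b=10 (pending; pending now {a=9, b=10, c=28, d=2, e=14})
Op 9: ROLLBACK: discarded pending ['a', 'b', 'c', 'd', 'e']; in_txn=False
Final committed: {b=6, c=5, d=3, e=15}

Answer: 0 6 5 3 15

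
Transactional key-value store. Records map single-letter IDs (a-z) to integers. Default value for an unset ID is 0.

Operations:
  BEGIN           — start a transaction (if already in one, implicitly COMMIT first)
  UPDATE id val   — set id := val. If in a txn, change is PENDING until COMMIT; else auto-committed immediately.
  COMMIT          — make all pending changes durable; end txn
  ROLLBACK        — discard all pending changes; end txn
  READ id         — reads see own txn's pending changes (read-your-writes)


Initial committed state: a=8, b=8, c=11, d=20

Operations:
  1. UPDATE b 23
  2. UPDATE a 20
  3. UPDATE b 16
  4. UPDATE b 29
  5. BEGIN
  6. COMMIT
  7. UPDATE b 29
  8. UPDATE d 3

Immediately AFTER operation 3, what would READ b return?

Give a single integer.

Initial committed: {a=8, b=8, c=11, d=20}
Op 1: UPDATE b=23 (auto-commit; committed b=23)
Op 2: UPDATE a=20 (auto-commit; committed a=20)
Op 3: UPDATE b=16 (auto-commit; committed b=16)
After op 3: visible(b) = 16 (pending={}, committed={a=20, b=16, c=11, d=20})

Answer: 16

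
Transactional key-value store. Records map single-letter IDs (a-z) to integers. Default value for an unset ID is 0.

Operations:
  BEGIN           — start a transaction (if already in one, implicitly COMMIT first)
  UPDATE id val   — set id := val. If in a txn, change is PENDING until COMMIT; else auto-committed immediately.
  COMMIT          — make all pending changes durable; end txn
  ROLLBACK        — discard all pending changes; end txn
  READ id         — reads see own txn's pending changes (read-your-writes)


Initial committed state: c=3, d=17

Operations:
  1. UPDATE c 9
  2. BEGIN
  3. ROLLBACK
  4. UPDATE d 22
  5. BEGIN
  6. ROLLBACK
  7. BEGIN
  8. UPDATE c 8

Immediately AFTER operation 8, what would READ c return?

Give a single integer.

Answer: 8

Derivation:
Initial committed: {c=3, d=17}
Op 1: UPDATE c=9 (auto-commit; committed c=9)
Op 2: BEGIN: in_txn=True, pending={}
Op 3: ROLLBACK: discarded pending []; in_txn=False
Op 4: UPDATE d=22 (auto-commit; committed d=22)
Op 5: BEGIN: in_txn=True, pending={}
Op 6: ROLLBACK: discarded pending []; in_txn=False
Op 7: BEGIN: in_txn=True, pending={}
Op 8: UPDATE c=8 (pending; pending now {c=8})
After op 8: visible(c) = 8 (pending={c=8}, committed={c=9, d=22})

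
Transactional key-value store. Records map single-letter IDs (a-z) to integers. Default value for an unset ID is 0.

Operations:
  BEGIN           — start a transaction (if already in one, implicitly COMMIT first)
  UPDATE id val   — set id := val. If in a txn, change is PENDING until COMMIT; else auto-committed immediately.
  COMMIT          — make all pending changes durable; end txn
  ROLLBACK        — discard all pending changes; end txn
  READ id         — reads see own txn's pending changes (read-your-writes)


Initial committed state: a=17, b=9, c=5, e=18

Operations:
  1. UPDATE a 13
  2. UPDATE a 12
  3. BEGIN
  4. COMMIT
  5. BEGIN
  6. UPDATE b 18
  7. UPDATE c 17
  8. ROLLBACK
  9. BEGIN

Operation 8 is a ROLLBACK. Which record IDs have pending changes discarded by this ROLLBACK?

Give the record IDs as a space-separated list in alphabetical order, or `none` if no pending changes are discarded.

Answer: b c

Derivation:
Initial committed: {a=17, b=9, c=5, e=18}
Op 1: UPDATE a=13 (auto-commit; committed a=13)
Op 2: UPDATE a=12 (auto-commit; committed a=12)
Op 3: BEGIN: in_txn=True, pending={}
Op 4: COMMIT: merged [] into committed; committed now {a=12, b=9, c=5, e=18}
Op 5: BEGIN: in_txn=True, pending={}
Op 6: UPDATE b=18 (pending; pending now {b=18})
Op 7: UPDATE c=17 (pending; pending now {b=18, c=17})
Op 8: ROLLBACK: discarded pending ['b', 'c']; in_txn=False
Op 9: BEGIN: in_txn=True, pending={}
ROLLBACK at op 8 discards: ['b', 'c']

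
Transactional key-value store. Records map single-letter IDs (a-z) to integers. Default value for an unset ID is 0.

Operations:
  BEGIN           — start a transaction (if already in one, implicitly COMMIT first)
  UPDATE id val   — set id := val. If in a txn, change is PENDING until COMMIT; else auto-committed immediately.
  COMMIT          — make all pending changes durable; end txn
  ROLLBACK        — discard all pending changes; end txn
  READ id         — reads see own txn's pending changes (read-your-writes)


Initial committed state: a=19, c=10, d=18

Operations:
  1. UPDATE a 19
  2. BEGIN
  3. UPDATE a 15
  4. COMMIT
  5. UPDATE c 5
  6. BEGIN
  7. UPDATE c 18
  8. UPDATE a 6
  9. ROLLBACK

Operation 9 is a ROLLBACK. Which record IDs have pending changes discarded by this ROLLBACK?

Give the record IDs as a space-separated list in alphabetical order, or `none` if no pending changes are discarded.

Answer: a c

Derivation:
Initial committed: {a=19, c=10, d=18}
Op 1: UPDATE a=19 (auto-commit; committed a=19)
Op 2: BEGIN: in_txn=True, pending={}
Op 3: UPDATE a=15 (pending; pending now {a=15})
Op 4: COMMIT: merged ['a'] into committed; committed now {a=15, c=10, d=18}
Op 5: UPDATE c=5 (auto-commit; committed c=5)
Op 6: BEGIN: in_txn=True, pending={}
Op 7: UPDATE c=18 (pending; pending now {c=18})
Op 8: UPDATE a=6 (pending; pending now {a=6, c=18})
Op 9: ROLLBACK: discarded pending ['a', 'c']; in_txn=False
ROLLBACK at op 9 discards: ['a', 'c']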